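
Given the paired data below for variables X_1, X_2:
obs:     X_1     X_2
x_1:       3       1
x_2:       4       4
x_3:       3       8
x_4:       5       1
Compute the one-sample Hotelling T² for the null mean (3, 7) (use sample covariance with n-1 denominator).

Step 1 — sample mean vector:
  mean(X_1) = (3 + 4 + 3 + 5) / 4 = 15/4 = 3.75
  mean(X_2) = (1 + 4 + 8 + 1) / 4 = 14/4 = 3.5
  x̄ = (3.75, 3.5),  deviation x̄ - mu_0 = (3.75, 3.5) - (3, 7) = (0.75, -3.5).

Step 2 — sample covariance matrix, S[i,j] = (1/(n-1)) · Σ_k (x_{k,i} - mean_i) · (x_{k,j} - mean_j), divisor n-1 = 3:
  S[X_1,X_1] = ((-0.75)·(-0.75) + (0.25)·(0.25) + (-0.75)·(-0.75) + (1.25)·(1.25)) / 3 = 2.75/3 = 0.9167
  S[X_1,X_2] = ((-0.75)·(-2.5) + (0.25)·(0.5) + (-0.75)·(4.5) + (1.25)·(-2.5)) / 3 = -4.5/3 = -1.5
  S[X_2,X_2] = ((-2.5)·(-2.5) + (0.5)·(0.5) + (4.5)·(4.5) + (-2.5)·(-2.5)) / 3 = 33/3 = 11
  S = [[0.9167, -1.5],
 [-1.5, 11]].

Step 3 — invert S. det(S) = 0.9167·11 - (-1.5)² = 7.8333.
  S^{-1} = (1/det) · [[d, -b], [-b, a]] = [[1.4043, 0.1915],
 [0.1915, 0.117]].

Step 4 — quadratic form (x̄ - mu_0)^T · S^{-1} · (x̄ - mu_0):
  S^{-1} · (x̄ - mu_0) = (0.383, -0.266),
  (x̄ - mu_0)^T · [...] = (0.75)·(0.383) + (-3.5)·(-0.266) = 1.2181.

Step 5 — scale by n: T² = 4 · 1.2181 = 4.8723.

T² ≈ 4.8723


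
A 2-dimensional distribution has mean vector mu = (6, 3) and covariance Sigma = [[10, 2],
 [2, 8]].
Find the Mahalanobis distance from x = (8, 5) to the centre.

Step 1 — centre the observation: (x - mu) = (2, 2).

Step 2 — invert Sigma. det(Sigma) = 10·8 - (2)² = 76.
  Sigma^{-1} = (1/det) · [[d, -b], [-b, a]] = [[0.1053, -0.0263],
 [-0.0263, 0.1316]].

Step 3 — form the quadratic (x - mu)^T · Sigma^{-1} · (x - mu):
  Sigma^{-1} · (x - mu) = (0.1579, 0.2105).
  (x - mu)^T · [Sigma^{-1} · (x - mu)] = (2)·(0.1579) + (2)·(0.2105) = 0.7368.

Step 4 — take square root: d = √(0.7368) ≈ 0.8584.

d(x, mu) = √(0.7368) ≈ 0.8584


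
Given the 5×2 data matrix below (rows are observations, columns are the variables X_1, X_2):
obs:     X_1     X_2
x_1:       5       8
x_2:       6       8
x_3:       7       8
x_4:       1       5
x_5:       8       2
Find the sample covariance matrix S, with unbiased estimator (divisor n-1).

Step 1 — column means:
  mean(X_1) = (5 + 6 + 7 + 1 + 8) / 5 = 27/5 = 5.4
  mean(X_2) = (8 + 8 + 8 + 5 + 2) / 5 = 31/5 = 6.2

Step 2 — sample covariance S[i,j] = (1/(n-1)) · Σ_k (x_{k,i} - mean_i) · (x_{k,j} - mean_j), with n-1 = 4.
  S[X_1,X_1] = ((-0.4)·(-0.4) + (0.6)·(0.6) + (1.6)·(1.6) + (-4.4)·(-4.4) + (2.6)·(2.6)) / 4 = 29.2/4 = 7.3
  S[X_1,X_2] = ((-0.4)·(1.8) + (0.6)·(1.8) + (1.6)·(1.8) + (-4.4)·(-1.2) + (2.6)·(-4.2)) / 4 = -2.4/4 = -0.6
  S[X_2,X_2] = ((1.8)·(1.8) + (1.8)·(1.8) + (1.8)·(1.8) + (-1.2)·(-1.2) + (-4.2)·(-4.2)) / 4 = 28.8/4 = 7.2

S is symmetric (S[j,i] = S[i,j]). Assembling:

S = [[7.3, -0.6],
 [-0.6, 7.2]]


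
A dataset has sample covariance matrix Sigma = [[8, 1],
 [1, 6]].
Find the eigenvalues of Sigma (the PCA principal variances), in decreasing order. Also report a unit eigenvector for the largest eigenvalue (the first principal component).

Step 1 — characteristic polynomial of 2×2 Sigma:
  det(Sigma - λI) = λ² - trace · λ + det = 0.
  trace = 8 + 6 = 14, det = 8·6 - (1)² = 47.
Step 2 — discriminant:
  Δ = trace² - 4·det = 196 - 188 = 8.
Step 3 — eigenvalues:
  λ = (trace ± √Δ)/2 = (14 ± 2.8284)/2,
  λ_1 = 8.4142,  λ_2 = 5.5858.

Step 4 — unit eigenvector for λ_1: solve (Sigma - λ_1 I)v = 0. First row:
  (8 - 8.4142)·v_x + (1)·v_y = 0, i.e. (-0.4142)·v_x + (1)·v_y = 0,
  so v ∝ (b, λ_1 - a) = (1, 0.4142) = u.
  ||u|| = √((1)² + (0.4142)²) = √(1.1716) ≈ 1.0824,
  v_1 = u/||u|| ≈ (0.9239, 0.3827) (||v_1|| = 1).

λ_1 = 8.4142,  λ_2 = 5.5858;  v_1 ≈ (0.9239, 0.3827)


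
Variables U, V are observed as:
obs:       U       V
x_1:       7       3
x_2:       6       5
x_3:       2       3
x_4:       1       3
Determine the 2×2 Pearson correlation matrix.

Step 1 — column means:
  mean(U) = (7 + 6 + 2 + 1) / 4 = 16/4 = 4
  mean(V) = (3 + 5 + 3 + 3) / 4 = 14/4 = 3.5

Step 2 — sample variances and covariances s[i,j] = (1/(n-1)) · Σ_k (x_{k,i} - mean_i) · (x_{k,j} - mean_j), with n-1 = 3:
  s[U,U] = ((3)·(3) + (2)·(2) + (-2)·(-2) + (-3)·(-3)) / 3 = 26/3 = 8.6667
  s[U,V] = ((3)·(-0.5) + (2)·(1.5) + (-2)·(-0.5) + (-3)·(-0.5)) / 3 = 4/3 = 1.3333
  s[V,V] = ((-0.5)·(-0.5) + (1.5)·(1.5) + (-0.5)·(-0.5) + (-0.5)·(-0.5)) / 3 = 3/3 = 1
  Sample standard deviations s_i = √(s[i,i]):
  s(U) = √(8.6667) = 2.9439
  s(V) = √(1) = 1

Step 3 — r_{ij} = s_{ij} / (s_i · s_j):
  r[U,U] = 1 (diagonal).
  r[U,V] = 1.3333 / (2.9439 · 1) = 1.3333 / 2.9439 = 0.4529
  r[V,V] = 1 (diagonal).

R is symmetric with unit diagonal. Assembling:

R = [[1, 0.4529],
 [0.4529, 1]]


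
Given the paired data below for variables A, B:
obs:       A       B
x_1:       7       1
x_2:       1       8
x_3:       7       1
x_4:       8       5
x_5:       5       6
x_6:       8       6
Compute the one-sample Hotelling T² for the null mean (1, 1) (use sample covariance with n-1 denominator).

Step 1 — sample mean vector:
  mean(A) = (7 + 1 + 7 + 8 + 5 + 8) / 6 = 36/6 = 6
  mean(B) = (1 + 8 + 1 + 5 + 6 + 6) / 6 = 27/6 = 4.5
  x̄ = (6, 4.5),  deviation x̄ - mu_0 = (6, 4.5) - (1, 1) = (5, 3.5).

Step 2 — sample covariance matrix, S[i,j] = (1/(n-1)) · Σ_k (x_{k,i} - mean_i) · (x_{k,j} - mean_j), divisor n-1 = 5:
  S[A,A] = ((1)·(1) + (-5)·(-5) + (1)·(1) + (2)·(2) + (-1)·(-1) + (2)·(2)) / 5 = 36/5 = 7.2
  S[A,B] = ((1)·(-3.5) + (-5)·(3.5) + (1)·(-3.5) + (2)·(0.5) + (-1)·(1.5) + (2)·(1.5)) / 5 = -22/5 = -4.4
  S[B,B] = ((-3.5)·(-3.5) + (3.5)·(3.5) + (-3.5)·(-3.5) + (0.5)·(0.5) + (1.5)·(1.5) + (1.5)·(1.5)) / 5 = 41.5/5 = 8.3
  S = [[7.2, -4.4],
 [-4.4, 8.3]].

Step 3 — invert S. det(S) = 7.2·8.3 - (-4.4)² = 40.4.
  S^{-1} = (1/det) · [[d, -b], [-b, a]] = [[0.2054, 0.1089],
 [0.1089, 0.1782]].

Step 4 — quadratic form (x̄ - mu_0)^T · S^{-1} · (x̄ - mu_0):
  S^{-1} · (x̄ - mu_0) = (1.4084, 1.1683),
  (x̄ - mu_0)^T · [...] = (5)·(1.4084) + (3.5)·(1.1683) = 11.1312.

Step 5 — scale by n: T² = 6 · 11.1312 = 66.7871.

T² ≈ 66.7871


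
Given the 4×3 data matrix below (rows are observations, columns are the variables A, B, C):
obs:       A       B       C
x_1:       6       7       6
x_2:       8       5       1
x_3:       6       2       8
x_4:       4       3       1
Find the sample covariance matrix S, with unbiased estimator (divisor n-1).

Step 1 — column means:
  mean(A) = (6 + 8 + 6 + 4) / 4 = 24/4 = 6
  mean(B) = (7 + 5 + 2 + 3) / 4 = 17/4 = 4.25
  mean(C) = (6 + 1 + 8 + 1) / 4 = 16/4 = 4

Step 2 — sample covariance S[i,j] = (1/(n-1)) · Σ_k (x_{k,i} - mean_i) · (x_{k,j} - mean_j), with n-1 = 3.
  S[A,A] = ((0)·(0) + (2)·(2) + (0)·(0) + (-2)·(-2)) / 3 = 8/3 = 2.6667
  S[A,B] = ((0)·(2.75) + (2)·(0.75) + (0)·(-2.25) + (-2)·(-1.25)) / 3 = 4/3 = 1.3333
  S[A,C] = ((0)·(2) + (2)·(-3) + (0)·(4) + (-2)·(-3)) / 3 = 0/3 = 0
  S[B,B] = ((2.75)·(2.75) + (0.75)·(0.75) + (-2.25)·(-2.25) + (-1.25)·(-1.25)) / 3 = 14.75/3 = 4.9167
  S[B,C] = ((2.75)·(2) + (0.75)·(-3) + (-2.25)·(4) + (-1.25)·(-3)) / 3 = -2/3 = -0.6667
  S[C,C] = ((2)·(2) + (-3)·(-3) + (4)·(4) + (-3)·(-3)) / 3 = 38/3 = 12.6667

S is symmetric (S[j,i] = S[i,j]). Assembling:

S = [[2.6667, 1.3333, 0],
 [1.3333, 4.9167, -0.6667],
 [0, -0.6667, 12.6667]]


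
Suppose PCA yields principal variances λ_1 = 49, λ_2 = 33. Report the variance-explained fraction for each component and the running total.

Step 1 — total variance = trace(Sigma) = Σ λ_i = 49 + 33 = 82.

Step 2 — fraction explained by component i = λ_i / Σ λ:
  PC1: 49/82 = 0.5976
  PC2: 33/82 = 0.4024

Step 3 — cumulative fraction after k components = (λ_1 + ... + λ_k) / Σ λ:
  k = 1: 49/82 = 0.5976
  k = 2: (49 + 33)/82 = 82/82 = 1

Summary (fraction, with percent):

explained: PC1 0.5976 (59.76%), PC2 0.4024 (40.24%);  cumulative: 0.5976, 1


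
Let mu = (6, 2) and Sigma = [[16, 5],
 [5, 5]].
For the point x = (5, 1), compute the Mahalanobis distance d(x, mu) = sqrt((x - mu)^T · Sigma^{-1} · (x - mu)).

Step 1 — centre the observation: (x - mu) = (-1, -1).

Step 2 — invert Sigma. det(Sigma) = 16·5 - (5)² = 55.
  Sigma^{-1} = (1/det) · [[d, -b], [-b, a]] = [[0.0909, -0.0909],
 [-0.0909, 0.2909]].

Step 3 — form the quadratic (x - mu)^T · Sigma^{-1} · (x - mu):
  Sigma^{-1} · (x - mu) = (0, -0.2).
  (x - mu)^T · [Sigma^{-1} · (x - mu)] = (-1)·(0) + (-1)·(-0.2) = 0.2.

Step 4 — take square root: d = √(0.2) ≈ 0.4472.

d(x, mu) = √(0.2) ≈ 0.4472


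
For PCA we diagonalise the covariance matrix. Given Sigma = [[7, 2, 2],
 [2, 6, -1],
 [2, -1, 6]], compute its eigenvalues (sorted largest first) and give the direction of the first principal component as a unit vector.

Step 1 — characteristic polynomial p(λ) = det(λI - Sigma) = λ³ - tr·λ² + c_1·λ - det, where tr = trace, c_1 = sum of the principal 2×2 minors, det = det(Sigma):
  tr = 7 + 6 + 6 = 19,
  c_1 = (7·6 - (2)²) + (7·6 - (2)²) + (6·6 - (-1)²) = 38 + 38 + 35 = 111,
  det = 7·(6·6 - (-1)²) - (2)·((2)·6 - (-1)·(2)) + (2)·((2)·(-1) - 6·(2)) = 7·(35) - (2)·(14) + (2)·(-14) = 189.
  So p(λ) = λ³ - 19λ² + 111λ - 189.
Step 2 — look for an integer root (rational root theorem: any rational root is an integer divisor of 189). Testing λ = 3:
  p(3) = 27 - 171 + 333 - 189 = 0  ✓
  Dividing out (λ - 3): p(λ) = (λ - 3)(λ² - 16λ + 63).
Step 3 — remaining eigenvalues from the quadratic λ² - 16λ + 63 = 0:
  Δ = 16² - 4·63 = 256 - 252 = 4,  λ = (16 ± √4)/2 = (16 ± 2)/2 = 9 or 7.
  Sorted: λ_1 = 9,  λ_2 = 7,  λ_3 = 3  (check: sum = 19 = tr ✓).

Step 4 — unit eigenvector for λ_1 = 9: v spans the null space of (Sigma - λ_1 I), whose rows are
  r_1 = (-2, 2, 2),  r_2 = (2, -3, -1),  r_3 = (2, -1, -3).
  v is orthogonal to every row, so take v ∝ r_1 × r_2 = ((2)·(-1) - (2)·(-3), (2)·(2) - (-2)·(-1), (-2)·(-3) - (2)·(2)) = (4, 2, 2).
  Rescale (divide by 2): u = (2, 1, 1).
  ||u|| = √((2)² + (1)² + (1)²) = √(6) ≈ 2.4495,  v_1 = u/||u|| ≈ (0.8165, 0.4082, 0.4082) (||v_1|| = 1).

λ_1 = 9,  λ_2 = 7,  λ_3 = 3;  v_1 ≈ (0.8165, 0.4082, 0.4082)


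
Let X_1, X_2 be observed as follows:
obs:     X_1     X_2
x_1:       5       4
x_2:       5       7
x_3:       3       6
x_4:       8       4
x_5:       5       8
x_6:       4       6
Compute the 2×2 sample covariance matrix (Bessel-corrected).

Step 1 — column means:
  mean(X_1) = (5 + 5 + 3 + 8 + 5 + 4) / 6 = 30/6 = 5
  mean(X_2) = (4 + 7 + 6 + 4 + 8 + 6) / 6 = 35/6 = 5.8333

Step 2 — sample covariance S[i,j] = (1/(n-1)) · Σ_k (x_{k,i} - mean_i) · (x_{k,j} - mean_j), with n-1 = 5.
  S[X_1,X_1] = ((0)·(0) + (0)·(0) + (-2)·(-2) + (3)·(3) + (0)·(0) + (-1)·(-1)) / 5 = 14/5 = 2.8
  S[X_1,X_2] = ((0)·(-1.8333) + (0)·(1.1667) + (-2)·(0.1667) + (3)·(-1.8333) + (0)·(2.1667) + (-1)·(0.1667)) / 5 = -6/5 = -1.2
  S[X_2,X_2] = ((-1.8333)·(-1.8333) + (1.1667)·(1.1667) + (0.1667)·(0.1667) + (-1.8333)·(-1.8333) + (2.1667)·(2.1667) + (0.1667)·(0.1667)) / 5 = 12.8333/5 = 2.5667

S is symmetric (S[j,i] = S[i,j]). Assembling:

S = [[2.8, -1.2],
 [-1.2, 2.5667]]


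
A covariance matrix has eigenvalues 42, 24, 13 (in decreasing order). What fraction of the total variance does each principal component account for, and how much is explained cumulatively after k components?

Step 1 — total variance = trace(Sigma) = Σ λ_i = 42 + 24 + 13 = 79.

Step 2 — fraction explained by component i = λ_i / Σ λ:
  PC1: 42/79 = 0.5316
  PC2: 24/79 = 0.3038
  PC3: 13/79 = 0.1646

Step 3 — cumulative fraction after k components = (λ_1 + ... + λ_k) / Σ λ:
  k = 1: 42/79 = 0.5316
  k = 2: (42 + 24)/79 = 66/79 = 0.8354
  k = 3: (42 + 24 + 13)/79 = 79/79 = 1

Summary (fraction, with percent):

explained: PC1 0.5316 (53.16%), PC2 0.3038 (30.38%), PC3 0.1646 (16.46%);  cumulative: 0.5316, 0.8354, 1


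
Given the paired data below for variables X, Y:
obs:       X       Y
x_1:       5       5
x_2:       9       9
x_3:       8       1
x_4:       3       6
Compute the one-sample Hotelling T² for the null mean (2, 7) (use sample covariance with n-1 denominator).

Step 1 — sample mean vector:
  mean(X) = (5 + 9 + 8 + 3) / 4 = 25/4 = 6.25
  mean(Y) = (5 + 9 + 1 + 6) / 4 = 21/4 = 5.25
  x̄ = (6.25, 5.25),  deviation x̄ - mu_0 = (6.25, 5.25) - (2, 7) = (4.25, -1.75).

Step 2 — sample covariance matrix, S[i,j] = (1/(n-1)) · Σ_k (x_{k,i} - mean_i) · (x_{k,j} - mean_j), divisor n-1 = 3:
  S[X,X] = ((-1.25)·(-1.25) + (2.75)·(2.75) + (1.75)·(1.75) + (-3.25)·(-3.25)) / 3 = 22.75/3 = 7.5833
  S[X,Y] = ((-1.25)·(-0.25) + (2.75)·(3.75) + (1.75)·(-4.25) + (-3.25)·(0.75)) / 3 = 0.75/3 = 0.25
  S[Y,Y] = ((-0.25)·(-0.25) + (3.75)·(3.75) + (-4.25)·(-4.25) + (0.75)·(0.75)) / 3 = 32.75/3 = 10.9167
  S = [[7.5833, 0.25],
 [0.25, 10.9167]].

Step 3 — invert S. det(S) = 7.5833·10.9167 - (0.25)² = 82.7222.
  S^{-1} = (1/det) · [[d, -b], [-b, a]] = [[0.132, -0.003],
 [-0.003, 0.0917]].

Step 4 — quadratic form (x̄ - mu_0)^T · S^{-1} · (x̄ - mu_0):
  S^{-1} · (x̄ - mu_0) = (0.5662, -0.1733),
  (x̄ - mu_0)^T · [...] = (4.25)·(0.5662) + (-1.75)·(-0.1733) = 2.7094.

Step 5 — scale by n: T² = 4 · 2.7094 = 10.8375.

T² ≈ 10.8375


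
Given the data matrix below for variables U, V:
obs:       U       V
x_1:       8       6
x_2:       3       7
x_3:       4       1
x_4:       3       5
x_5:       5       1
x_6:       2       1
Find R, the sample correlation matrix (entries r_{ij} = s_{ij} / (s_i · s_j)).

Step 1 — column means:
  mean(U) = (8 + 3 + 4 + 3 + 5 + 2) / 6 = 25/6 = 4.1667
  mean(V) = (6 + 7 + 1 + 5 + 1 + 1) / 6 = 21/6 = 3.5

Step 2 — sample variances and covariances s[i,j] = (1/(n-1)) · Σ_k (x_{k,i} - mean_i) · (x_{k,j} - mean_j), with n-1 = 5:
  s[U,U] = ((3.8333)·(3.8333) + (-1.1667)·(-1.1667) + (-0.1667)·(-0.1667) + (-1.1667)·(-1.1667) + (0.8333)·(0.8333) + (-2.1667)·(-2.1667)) / 5 = 22.8333/5 = 4.5667
  s[U,V] = ((3.8333)·(2.5) + (-1.1667)·(3.5) + (-0.1667)·(-2.5) + (-1.1667)·(1.5) + (0.8333)·(-2.5) + (-2.1667)·(-2.5)) / 5 = 7.5/5 = 1.5
  s[V,V] = ((2.5)·(2.5) + (3.5)·(3.5) + (-2.5)·(-2.5) + (1.5)·(1.5) + (-2.5)·(-2.5) + (-2.5)·(-2.5)) / 5 = 39.5/5 = 7.9
  Sample standard deviations s_i = √(s[i,i]):
  s(U) = √(4.5667) = 2.137
  s(V) = √(7.9) = 2.8107

Step 3 — r_{ij} = s_{ij} / (s_i · s_j):
  r[U,U] = 1 (diagonal).
  r[U,V] = 1.5 / (2.137 · 2.8107) = 1.5 / 6.0064 = 0.2497
  r[V,V] = 1 (diagonal).

R is symmetric with unit diagonal. Assembling:

R = [[1, 0.2497],
 [0.2497, 1]]


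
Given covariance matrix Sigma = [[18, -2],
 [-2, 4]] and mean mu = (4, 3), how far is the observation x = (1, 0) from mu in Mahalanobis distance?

Step 1 — centre the observation: (x - mu) = (-3, -3).

Step 2 — invert Sigma. det(Sigma) = 18·4 - (-2)² = 68.
  Sigma^{-1} = (1/det) · [[d, -b], [-b, a]] = [[0.0588, 0.0294],
 [0.0294, 0.2647]].

Step 3 — form the quadratic (x - mu)^T · Sigma^{-1} · (x - mu):
  Sigma^{-1} · (x - mu) = (-0.2647, -0.8824).
  (x - mu)^T · [Sigma^{-1} · (x - mu)] = (-3)·(-0.2647) + (-3)·(-0.8824) = 3.4412.

Step 4 — take square root: d = √(3.4412) ≈ 1.855.

d(x, mu) = √(3.4412) ≈ 1.855


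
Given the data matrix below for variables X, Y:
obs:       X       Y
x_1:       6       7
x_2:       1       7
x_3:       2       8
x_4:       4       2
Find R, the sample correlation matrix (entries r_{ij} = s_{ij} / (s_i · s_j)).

Step 1 — column means:
  mean(X) = (6 + 1 + 2 + 4) / 4 = 13/4 = 3.25
  mean(Y) = (7 + 7 + 8 + 2) / 4 = 24/4 = 6

Step 2 — sample variances and covariances s[i,j] = (1/(n-1)) · Σ_k (x_{k,i} - mean_i) · (x_{k,j} - mean_j), with n-1 = 3:
  s[X,X] = ((2.75)·(2.75) + (-2.25)·(-2.25) + (-1.25)·(-1.25) + (0.75)·(0.75)) / 3 = 14.75/3 = 4.9167
  s[X,Y] = ((2.75)·(1) + (-2.25)·(1) + (-1.25)·(2) + (0.75)·(-4)) / 3 = -5/3 = -1.6667
  s[Y,Y] = ((1)·(1) + (1)·(1) + (2)·(2) + (-4)·(-4)) / 3 = 22/3 = 7.3333
  Sample standard deviations s_i = √(s[i,i]):
  s(X) = √(4.9167) = 2.2174
  s(Y) = √(7.3333) = 2.708

Step 3 — r_{ij} = s_{ij} / (s_i · s_j):
  r[X,X] = 1 (diagonal).
  r[X,Y] = -1.6667 / (2.2174 · 2.708) = -1.6667 / 6.0046 = -0.2776
  r[Y,Y] = 1 (diagonal).

R is symmetric with unit diagonal. Assembling:

R = [[1, -0.2776],
 [-0.2776, 1]]


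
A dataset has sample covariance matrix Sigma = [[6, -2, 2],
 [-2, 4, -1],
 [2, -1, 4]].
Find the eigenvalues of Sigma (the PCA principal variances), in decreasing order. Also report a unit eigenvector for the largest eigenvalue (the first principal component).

Step 1 — characteristic polynomial p(λ) = det(λI - Sigma) = λ³ - tr·λ² + c_1·λ - det, where tr = trace, c_1 = sum of the principal 2×2 minors, det = det(Sigma):
  tr = 6 + 4 + 4 = 14,
  c_1 = (6·4 - (-2)²) + (6·4 - (2)²) + (4·4 - (-1)²) = 20 + 20 + 15 = 55,
  det = 6·(4·4 - (-1)²) - (-2)·((-2)·4 - (-1)·(2)) + (2)·((-2)·(-1) - 4·(2)) = 6·(15) - (-2)·(-6) + (2)·(-6) = 66.
  So p(λ) = λ³ - 14λ² + 55λ - 66.
Step 2 — look for an integer root (rational root theorem: any rational root is an integer divisor of 66). Testing λ = 3:
  p(3) = 27 - 126 + 165 - 66 = 0  ✓
  Dividing out (λ - 3): p(λ) = (λ - 3)(λ² - 11λ + 22).
Step 3 — remaining eigenvalues from the quadratic λ² - 11λ + 22 = 0:
  Δ = 11² - 4·22 = 121 - 88 = 33,  λ = (11 ± √33)/2 = (11 ± 5.7446)/2 ≈ 8.3723 or 2.6277.
  Sorted: λ_1 = 8.3723,  λ_2 = 3,  λ_3 = 2.6277  (check: sum = 14 = tr ✓).

Step 4 — unit eigenvector for λ_1 ≈ 8.3723: v spans the null space of (Sigma - λ_1 I), whose rows are
  r_1 = (-2.3723, -2, 2),  r_2 = (-2, -4.3723, -1),  r_3 = (2, -1, -4.3723).
  v is orthogonal to every row, so take v ∝ r_1 × r_2 = ((-2)·(-1) - (2)·(-4.3723), (2)·(-2) - (-2.3723)·(-1), (-2.3723)·(-4.3723) - (-2)·(-2)) ≈ (10.7446, -6.3723, 6.3723).
  Let u = (10.7446, -6.3723, 6.3723).
  ||u|| = √((10.7446)² + (-6.3723)² + (6.3723)²) = √(196.6576) ≈ 14.0235,  v_1 = u/||u|| ≈ (0.7662, -0.4544, 0.4544) (||v_1|| = 1).

λ_1 = 8.3723,  λ_2 = 3,  λ_3 = 2.6277;  v_1 ≈ (0.7662, -0.4544, 0.4544)


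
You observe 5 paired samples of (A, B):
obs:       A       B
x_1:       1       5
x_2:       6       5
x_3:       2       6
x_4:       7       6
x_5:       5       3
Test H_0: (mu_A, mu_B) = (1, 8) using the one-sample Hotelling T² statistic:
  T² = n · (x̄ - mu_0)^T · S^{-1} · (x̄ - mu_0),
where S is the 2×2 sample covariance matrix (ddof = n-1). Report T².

Step 1 — sample mean vector:
  mean(A) = (1 + 6 + 2 + 7 + 5) / 5 = 21/5 = 4.2
  mean(B) = (5 + 5 + 6 + 6 + 3) / 5 = 25/5 = 5
  x̄ = (4.2, 5),  deviation x̄ - mu_0 = (4.2, 5) - (1, 8) = (3.2, -3).

Step 2 — sample covariance matrix, S[i,j] = (1/(n-1)) · Σ_k (x_{k,i} - mean_i) · (x_{k,j} - mean_j), divisor n-1 = 4:
  S[A,A] = ((-3.2)·(-3.2) + (1.8)·(1.8) + (-2.2)·(-2.2) + (2.8)·(2.8) + (0.8)·(0.8)) / 4 = 26.8/4 = 6.7
  S[A,B] = ((-3.2)·(0) + (1.8)·(0) + (-2.2)·(1) + (2.8)·(1) + (0.8)·(-2)) / 4 = -1/4 = -0.25
  S[B,B] = ((0)·(0) + (0)·(0) + (1)·(1) + (1)·(1) + (-2)·(-2)) / 4 = 6/4 = 1.5
  S = [[6.7, -0.25],
 [-0.25, 1.5]].

Step 3 — invert S. det(S) = 6.7·1.5 - (-0.25)² = 9.9875.
  S^{-1} = (1/det) · [[d, -b], [-b, a]] = [[0.1502, 0.025],
 [0.025, 0.6708]].

Step 4 — quadratic form (x̄ - mu_0)^T · S^{-1} · (x̄ - mu_0):
  S^{-1} · (x̄ - mu_0) = (0.4055, -1.9324),
  (x̄ - mu_0)^T · [...] = (3.2)·(0.4055) + (-3)·(-1.9324) = 7.0949.

Step 5 — scale by n: T² = 5 · 7.0949 = 35.4743.

T² ≈ 35.4743


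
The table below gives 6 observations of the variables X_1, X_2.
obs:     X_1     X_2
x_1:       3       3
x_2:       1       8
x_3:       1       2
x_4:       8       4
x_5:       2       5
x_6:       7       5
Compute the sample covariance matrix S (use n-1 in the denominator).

Step 1 — column means:
  mean(X_1) = (3 + 1 + 1 + 8 + 2 + 7) / 6 = 22/6 = 3.6667
  mean(X_2) = (3 + 8 + 2 + 4 + 5 + 5) / 6 = 27/6 = 4.5

Step 2 — sample covariance S[i,j] = (1/(n-1)) · Σ_k (x_{k,i} - mean_i) · (x_{k,j} - mean_j), with n-1 = 5.
  S[X_1,X_1] = ((-0.6667)·(-0.6667) + (-2.6667)·(-2.6667) + (-2.6667)·(-2.6667) + (4.3333)·(4.3333) + (-1.6667)·(-1.6667) + (3.3333)·(3.3333)) / 5 = 47.3333/5 = 9.4667
  S[X_1,X_2] = ((-0.6667)·(-1.5) + (-2.6667)·(3.5) + (-2.6667)·(-2.5) + (4.3333)·(-0.5) + (-1.6667)·(0.5) + (3.3333)·(0.5)) / 5 = -3/5 = -0.6
  S[X_2,X_2] = ((-1.5)·(-1.5) + (3.5)·(3.5) + (-2.5)·(-2.5) + (-0.5)·(-0.5) + (0.5)·(0.5) + (0.5)·(0.5)) / 5 = 21.5/5 = 4.3

S is symmetric (S[j,i] = S[i,j]). Assembling:

S = [[9.4667, -0.6],
 [-0.6, 4.3]]


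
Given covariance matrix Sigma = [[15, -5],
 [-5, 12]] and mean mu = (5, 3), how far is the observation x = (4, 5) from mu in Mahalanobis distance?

Step 1 — centre the observation: (x - mu) = (-1, 2).

Step 2 — invert Sigma. det(Sigma) = 15·12 - (-5)² = 155.
  Sigma^{-1} = (1/det) · [[d, -b], [-b, a]] = [[0.0774, 0.0323],
 [0.0323, 0.0968]].

Step 3 — form the quadratic (x - mu)^T · Sigma^{-1} · (x - mu):
  Sigma^{-1} · (x - mu) = (-0.0129, 0.1613).
  (x - mu)^T · [Sigma^{-1} · (x - mu)] = (-1)·(-0.0129) + (2)·(0.1613) = 0.3355.

Step 4 — take square root: d = √(0.3355) ≈ 0.5792.

d(x, mu) = √(0.3355) ≈ 0.5792


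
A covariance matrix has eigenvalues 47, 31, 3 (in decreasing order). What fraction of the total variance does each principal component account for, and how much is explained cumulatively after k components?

Step 1 — total variance = trace(Sigma) = Σ λ_i = 47 + 31 + 3 = 81.

Step 2 — fraction explained by component i = λ_i / Σ λ:
  PC1: 47/81 = 0.5802
  PC2: 31/81 = 0.3827
  PC3: 3/81 = 0.037

Step 3 — cumulative fraction after k components = (λ_1 + ... + λ_k) / Σ λ:
  k = 1: 47/81 = 0.5802
  k = 2: (47 + 31)/81 = 78/81 = 0.963
  k = 3: (47 + 31 + 3)/81 = 81/81 = 1

Summary (fraction, with percent):

explained: PC1 0.5802 (58.02%), PC2 0.3827 (38.27%), PC3 0.037 (3.7%);  cumulative: 0.5802, 0.963, 1


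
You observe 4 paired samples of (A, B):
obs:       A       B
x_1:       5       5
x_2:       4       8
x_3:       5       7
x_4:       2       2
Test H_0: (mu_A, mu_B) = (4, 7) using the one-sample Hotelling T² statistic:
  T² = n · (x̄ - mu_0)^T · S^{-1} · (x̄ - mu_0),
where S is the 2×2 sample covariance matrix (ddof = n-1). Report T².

Step 1 — sample mean vector:
  mean(A) = (5 + 4 + 5 + 2) / 4 = 16/4 = 4
  mean(B) = (5 + 8 + 7 + 2) / 4 = 22/4 = 5.5
  x̄ = (4, 5.5),  deviation x̄ - mu_0 = (4, 5.5) - (4, 7) = (0, -1.5).

Step 2 — sample covariance matrix, S[i,j] = (1/(n-1)) · Σ_k (x_{k,i} - mean_i) · (x_{k,j} - mean_j), divisor n-1 = 3:
  S[A,A] = ((1)·(1) + (0)·(0) + (1)·(1) + (-2)·(-2)) / 3 = 6/3 = 2
  S[A,B] = ((1)·(-0.5) + (0)·(2.5) + (1)·(1.5) + (-2)·(-3.5)) / 3 = 8/3 = 2.6667
  S[B,B] = ((-0.5)·(-0.5) + (2.5)·(2.5) + (1.5)·(1.5) + (-3.5)·(-3.5)) / 3 = 21/3 = 7
  S = [[2, 2.6667],
 [2.6667, 7]].

Step 3 — invert S. det(S) = 2·7 - (2.6667)² = 6.8889.
  S^{-1} = (1/det) · [[d, -b], [-b, a]] = [[1.0161, -0.3871],
 [-0.3871, 0.2903]].

Step 4 — quadratic form (x̄ - mu_0)^T · S^{-1} · (x̄ - mu_0):
  S^{-1} · (x̄ - mu_0) = (0.5806, -0.4355),
  (x̄ - mu_0)^T · [...] = (0)·(0.5806) + (-1.5)·(-0.4355) = 0.6532.

Step 5 — scale by n: T² = 4 · 0.6532 = 2.6129.

T² ≈ 2.6129


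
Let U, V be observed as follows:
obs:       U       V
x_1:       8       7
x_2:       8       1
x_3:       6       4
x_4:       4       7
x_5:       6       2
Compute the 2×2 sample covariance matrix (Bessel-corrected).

Step 1 — column means:
  mean(U) = (8 + 8 + 6 + 4 + 6) / 5 = 32/5 = 6.4
  mean(V) = (7 + 1 + 4 + 7 + 2) / 5 = 21/5 = 4.2

Step 2 — sample covariance S[i,j] = (1/(n-1)) · Σ_k (x_{k,i} - mean_i) · (x_{k,j} - mean_j), with n-1 = 4.
  S[U,U] = ((1.6)·(1.6) + (1.6)·(1.6) + (-0.4)·(-0.4) + (-2.4)·(-2.4) + (-0.4)·(-0.4)) / 4 = 11.2/4 = 2.8
  S[U,V] = ((1.6)·(2.8) + (1.6)·(-3.2) + (-0.4)·(-0.2) + (-2.4)·(2.8) + (-0.4)·(-2.2)) / 4 = -6.4/4 = -1.6
  S[V,V] = ((2.8)·(2.8) + (-3.2)·(-3.2) + (-0.2)·(-0.2) + (2.8)·(2.8) + (-2.2)·(-2.2)) / 4 = 30.8/4 = 7.7

S is symmetric (S[j,i] = S[i,j]). Assembling:

S = [[2.8, -1.6],
 [-1.6, 7.7]]


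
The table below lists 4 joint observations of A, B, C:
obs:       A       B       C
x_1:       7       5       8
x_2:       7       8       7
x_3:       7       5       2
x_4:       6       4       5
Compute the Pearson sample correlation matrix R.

Step 1 — column means:
  mean(A) = (7 + 7 + 7 + 6) / 4 = 27/4 = 6.75
  mean(B) = (5 + 8 + 5 + 4) / 4 = 22/4 = 5.5
  mean(C) = (8 + 7 + 2 + 5) / 4 = 22/4 = 5.5

Step 2 — sample variances and covariances s[i,j] = (1/(n-1)) · Σ_k (x_{k,i} - mean_i) · (x_{k,j} - mean_j), with n-1 = 3:
  s[A,A] = ((0.25)·(0.25) + (0.25)·(0.25) + (0.25)·(0.25) + (-0.75)·(-0.75)) / 3 = 0.75/3 = 0.25
  s[A,B] = ((0.25)·(-0.5) + (0.25)·(2.5) + (0.25)·(-0.5) + (-0.75)·(-1.5)) / 3 = 1.5/3 = 0.5
  s[A,C] = ((0.25)·(2.5) + (0.25)·(1.5) + (0.25)·(-3.5) + (-0.75)·(-0.5)) / 3 = 0.5/3 = 0.1667
  s[B,B] = ((-0.5)·(-0.5) + (2.5)·(2.5) + (-0.5)·(-0.5) + (-1.5)·(-1.5)) / 3 = 9/3 = 3
  s[B,C] = ((-0.5)·(2.5) + (2.5)·(1.5) + (-0.5)·(-3.5) + (-1.5)·(-0.5)) / 3 = 5/3 = 1.6667
  s[C,C] = ((2.5)·(2.5) + (1.5)·(1.5) + (-3.5)·(-3.5) + (-0.5)·(-0.5)) / 3 = 21/3 = 7
  Sample standard deviations s_i = √(s[i,i]):
  s(A) = √(0.25) = 0.5
  s(B) = √(3) = 1.7321
  s(C) = √(7) = 2.6458

Step 3 — r_{ij} = s_{ij} / (s_i · s_j):
  r[A,A] = 1 (diagonal).
  r[A,B] = 0.5 / (0.5 · 1.7321) = 0.5 / 0.866 = 0.5774
  r[A,C] = 0.1667 / (0.5 · 2.6458) = 0.1667 / 1.3229 = 0.126
  r[B,B] = 1 (diagonal).
  r[B,C] = 1.6667 / (1.7321 · 2.6458) = 1.6667 / 4.5826 = 0.3637
  r[C,C] = 1 (diagonal).

R is symmetric with unit diagonal. Assembling:

R = [[1, 0.5774, 0.126],
 [0.5774, 1, 0.3637],
 [0.126, 0.3637, 1]]


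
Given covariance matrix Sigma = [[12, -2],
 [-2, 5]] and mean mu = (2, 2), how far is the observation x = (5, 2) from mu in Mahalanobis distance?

Step 1 — centre the observation: (x - mu) = (3, 0).

Step 2 — invert Sigma. det(Sigma) = 12·5 - (-2)² = 56.
  Sigma^{-1} = (1/det) · [[d, -b], [-b, a]] = [[0.0893, 0.0357],
 [0.0357, 0.2143]].

Step 3 — form the quadratic (x - mu)^T · Sigma^{-1} · (x - mu):
  Sigma^{-1} · (x - mu) = (0.2679, 0.1071).
  (x - mu)^T · [Sigma^{-1} · (x - mu)] = (3)·(0.2679) + (0)·(0.1071) = 0.8036.

Step 4 — take square root: d = √(0.8036) ≈ 0.8964.

d(x, mu) = √(0.8036) ≈ 0.8964


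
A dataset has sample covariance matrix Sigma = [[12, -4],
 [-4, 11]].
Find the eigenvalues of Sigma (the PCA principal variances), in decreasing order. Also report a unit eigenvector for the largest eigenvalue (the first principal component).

Step 1 — characteristic polynomial of 2×2 Sigma:
  det(Sigma - λI) = λ² - trace · λ + det = 0.
  trace = 12 + 11 = 23, det = 12·11 - (-4)² = 116.
Step 2 — discriminant:
  Δ = trace² - 4·det = 529 - 464 = 65.
Step 3 — eigenvalues:
  λ = (trace ± √Δ)/2 = (23 ± 8.0623)/2,
  λ_1 = 15.5311,  λ_2 = 7.4689.

Step 4 — unit eigenvector for λ_1: solve (Sigma - λ_1 I)v = 0. First row:
  (12 - 15.5311)·v_x + (-4)·v_y = 0, i.e. (-3.5311)·v_x + (-4)·v_y = 0,
  so v ∝ (b, λ_1 - a) = (-4, 3.5311); multiply by -1 so the first entry is positive: u = (4, -3.5311).
  ||u|| = √((4)² + (-3.5311)²) = √(28.4689) ≈ 5.3356,
  v_1 = u/||u|| ≈ (0.7497, -0.6618) (||v_1|| = 1).

λ_1 = 15.5311,  λ_2 = 7.4689;  v_1 ≈ (0.7497, -0.6618)


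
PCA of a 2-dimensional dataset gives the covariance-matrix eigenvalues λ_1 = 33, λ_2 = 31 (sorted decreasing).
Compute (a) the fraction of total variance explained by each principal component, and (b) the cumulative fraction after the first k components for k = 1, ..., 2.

Step 1 — total variance = trace(Sigma) = Σ λ_i = 33 + 31 = 64.

Step 2 — fraction explained by component i = λ_i / Σ λ:
  PC1: 33/64 = 0.5156
  PC2: 31/64 = 0.4844

Step 3 — cumulative fraction after k components = (λ_1 + ... + λ_k) / Σ λ:
  k = 1: 33/64 = 0.5156
  k = 2: (33 + 31)/64 = 64/64 = 1

Summary (fraction, with percent):

explained: PC1 0.5156 (51.56%), PC2 0.4844 (48.44%);  cumulative: 0.5156, 1


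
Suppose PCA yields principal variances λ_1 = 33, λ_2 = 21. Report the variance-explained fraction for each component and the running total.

Step 1 — total variance = trace(Sigma) = Σ λ_i = 33 + 21 = 54.

Step 2 — fraction explained by component i = λ_i / Σ λ:
  PC1: 33/54 = 0.6111
  PC2: 21/54 = 0.3889

Step 3 — cumulative fraction after k components = (λ_1 + ... + λ_k) / Σ λ:
  k = 1: 33/54 = 0.6111
  k = 2: (33 + 21)/54 = 54/54 = 1

Summary (fraction, with percent):

explained: PC1 0.6111 (61.11%), PC2 0.3889 (38.89%);  cumulative: 0.6111, 1


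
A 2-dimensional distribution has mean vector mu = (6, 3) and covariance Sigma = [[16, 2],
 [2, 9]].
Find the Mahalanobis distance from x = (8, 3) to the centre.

Step 1 — centre the observation: (x - mu) = (2, 0).

Step 2 — invert Sigma. det(Sigma) = 16·9 - (2)² = 140.
  Sigma^{-1} = (1/det) · [[d, -b], [-b, a]] = [[0.0643, -0.0143],
 [-0.0143, 0.1143]].

Step 3 — form the quadratic (x - mu)^T · Sigma^{-1} · (x - mu):
  Sigma^{-1} · (x - mu) = (0.1286, -0.0286).
  (x - mu)^T · [Sigma^{-1} · (x - mu)] = (2)·(0.1286) + (0)·(-0.0286) = 0.2571.

Step 4 — take square root: d = √(0.2571) ≈ 0.5071.

d(x, mu) = √(0.2571) ≈ 0.5071


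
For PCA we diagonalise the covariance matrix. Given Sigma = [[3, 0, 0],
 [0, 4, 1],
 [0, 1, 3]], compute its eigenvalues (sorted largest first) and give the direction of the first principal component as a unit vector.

Step 1 — characteristic polynomial p(λ) = det(λI - Sigma) = λ³ - tr·λ² + c_1·λ - det, where tr = trace, c_1 = sum of the principal 2×2 minors, det = det(Sigma):
  tr = 3 + 4 + 3 = 10,
  c_1 = (3·4 - (0)²) + (3·3 - (0)²) + (4·3 - (1)²) = 12 + 9 + 11 = 32,
  det = 3·(4·3 - (1)²) - (0)·((0)·3 - (1)·(0)) + (0)·((0)·(1) - 4·(0)) = 3·(11) - (0)·(0) + (0)·(0) = 33.
  So p(λ) = λ³ - 10λ² + 32λ - 33.
Step 2 — look for an integer root (rational root theorem: any rational root is an integer divisor of 33). Testing λ = 3:
  p(3) = 27 - 90 + 96 - 33 = 0  ✓
  Dividing out (λ - 3): p(λ) = (λ - 3)(λ² - 7λ + 11).
Step 3 — remaining eigenvalues from the quadratic λ² - 7λ + 11 = 0:
  Δ = 7² - 4·11 = 49 - 44 = 5,  λ = (7 ± √5)/2 = (7 ± 2.2361)/2 ≈ 4.618 or 2.382.
  Sorted: λ_1 = 4.618,  λ_2 = 3,  λ_3 = 2.382  (check: sum = 10 = tr ✓).

Step 4 — unit eigenvector for λ_1 ≈ 4.618: v spans the null space of (Sigma - λ_1 I), whose rows are
  r_1 = (-1.618, 0, 0),  r_2 = (0, -0.618, 1),  r_3 = (0, 1, -1.618).
  v is orthogonal to every row, so take v ∝ r_1 × r_2 = ((0)·(1) - (0)·(-0.618), (0)·(0) - (-1.618)·(1), (-1.618)·(-0.618) - (0)·(0)) ≈ (0, 1.618, 1).
  Let u = (0, 1.618, 1).
  ||u|| = √((0)² + (1.618)² + (1)²) = √(3.618) ≈ 1.9021,  v_1 = u/||u|| ≈ (0, 0.8507, 0.5257) (||v_1|| = 1).

λ_1 = 4.618,  λ_2 = 3,  λ_3 = 2.382;  v_1 ≈ (0, 0.8507, 0.5257)


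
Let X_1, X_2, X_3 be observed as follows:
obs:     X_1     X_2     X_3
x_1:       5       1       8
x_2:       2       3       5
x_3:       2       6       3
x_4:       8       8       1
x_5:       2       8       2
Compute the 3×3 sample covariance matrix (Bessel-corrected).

Step 1 — column means:
  mean(X_1) = (5 + 2 + 2 + 8 + 2) / 5 = 19/5 = 3.8
  mean(X_2) = (1 + 3 + 6 + 8 + 8) / 5 = 26/5 = 5.2
  mean(X_3) = (8 + 5 + 3 + 1 + 2) / 5 = 19/5 = 3.8

Step 2 — sample covariance S[i,j] = (1/(n-1)) · Σ_k (x_{k,i} - mean_i) · (x_{k,j} - mean_j), with n-1 = 4.
  S[X_1,X_1] = ((1.2)·(1.2) + (-1.8)·(-1.8) + (-1.8)·(-1.8) + (4.2)·(4.2) + (-1.8)·(-1.8)) / 4 = 28.8/4 = 7.2
  S[X_1,X_2] = ((1.2)·(-4.2) + (-1.8)·(-2.2) + (-1.8)·(0.8) + (4.2)·(2.8) + (-1.8)·(2.8)) / 4 = 4.2/4 = 1.05
  S[X_1,X_3] = ((1.2)·(4.2) + (-1.8)·(1.2) + (-1.8)·(-0.8) + (4.2)·(-2.8) + (-1.8)·(-1.8)) / 4 = -4.2/4 = -1.05
  S[X_2,X_2] = ((-4.2)·(-4.2) + (-2.2)·(-2.2) + (0.8)·(0.8) + (2.8)·(2.8) + (2.8)·(2.8)) / 4 = 38.8/4 = 9.7
  S[X_2,X_3] = ((-4.2)·(4.2) + (-2.2)·(1.2) + (0.8)·(-0.8) + (2.8)·(-2.8) + (2.8)·(-1.8)) / 4 = -33.8/4 = -8.45
  S[X_3,X_3] = ((4.2)·(4.2) + (1.2)·(1.2) + (-0.8)·(-0.8) + (-2.8)·(-2.8) + (-1.8)·(-1.8)) / 4 = 30.8/4 = 7.7

S is symmetric (S[j,i] = S[i,j]). Assembling:

S = [[7.2, 1.05, -1.05],
 [1.05, 9.7, -8.45],
 [-1.05, -8.45, 7.7]]


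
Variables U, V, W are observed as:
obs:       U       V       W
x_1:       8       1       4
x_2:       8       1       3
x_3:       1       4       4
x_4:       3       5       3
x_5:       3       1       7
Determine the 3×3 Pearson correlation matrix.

Step 1 — column means:
  mean(U) = (8 + 8 + 1 + 3 + 3) / 5 = 23/5 = 4.6
  mean(V) = (1 + 1 + 4 + 5 + 1) / 5 = 12/5 = 2.4
  mean(W) = (4 + 3 + 4 + 3 + 7) / 5 = 21/5 = 4.2

Step 2 — sample variances and covariances s[i,j] = (1/(n-1)) · Σ_k (x_{k,i} - mean_i) · (x_{k,j} - mean_j), with n-1 = 4:
  s[U,U] = ((3.4)·(3.4) + (3.4)·(3.4) + (-3.6)·(-3.6) + (-1.6)·(-1.6) + (-1.6)·(-1.6)) / 4 = 41.2/4 = 10.3
  s[U,V] = ((3.4)·(-1.4) + (3.4)·(-1.4) + (-3.6)·(1.6) + (-1.6)·(2.6) + (-1.6)·(-1.4)) / 4 = -17.2/4 = -4.3
  s[U,W] = ((3.4)·(-0.2) + (3.4)·(-1.2) + (-3.6)·(-0.2) + (-1.6)·(-1.2) + (-1.6)·(2.8)) / 4 = -6.6/4 = -1.65
  s[V,V] = ((-1.4)·(-1.4) + (-1.4)·(-1.4) + (1.6)·(1.6) + (2.6)·(2.6) + (-1.4)·(-1.4)) / 4 = 15.2/4 = 3.8
  s[V,W] = ((-1.4)·(-0.2) + (-1.4)·(-1.2) + (1.6)·(-0.2) + (2.6)·(-1.2) + (-1.4)·(2.8)) / 4 = -5.4/4 = -1.35
  s[W,W] = ((-0.2)·(-0.2) + (-1.2)·(-1.2) + (-0.2)·(-0.2) + (-1.2)·(-1.2) + (2.8)·(2.8)) / 4 = 10.8/4 = 2.7
  Sample standard deviations s_i = √(s[i,i]):
  s(U) = √(10.3) = 3.2094
  s(V) = √(3.8) = 1.9494
  s(W) = √(2.7) = 1.6432

Step 3 — r_{ij} = s_{ij} / (s_i · s_j):
  r[U,U] = 1 (diagonal).
  r[U,V] = -4.3 / (3.2094 · 1.9494) = -4.3 / 6.2562 = -0.6873
  r[U,W] = -1.65 / (3.2094 · 1.6432) = -1.65 / 5.2735 = -0.3129
  r[V,V] = 1 (diagonal).
  r[V,W] = -1.35 / (1.9494 · 1.6432) = -1.35 / 3.2031 = -0.4215
  r[W,W] = 1 (diagonal).

R is symmetric with unit diagonal. Assembling:

R = [[1, -0.6873, -0.3129],
 [-0.6873, 1, -0.4215],
 [-0.3129, -0.4215, 1]]


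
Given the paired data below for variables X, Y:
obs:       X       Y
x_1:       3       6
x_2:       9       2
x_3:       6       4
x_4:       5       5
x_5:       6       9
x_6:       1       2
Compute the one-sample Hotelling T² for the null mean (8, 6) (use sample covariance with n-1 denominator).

Step 1 — sample mean vector:
  mean(X) = (3 + 9 + 6 + 5 + 6 + 1) / 6 = 30/6 = 5
  mean(Y) = (6 + 2 + 4 + 5 + 9 + 2) / 6 = 28/6 = 4.6667
  x̄ = (5, 4.6667),  deviation x̄ - mu_0 = (5, 4.6667) - (8, 6) = (-3, -1.3333).

Step 2 — sample covariance matrix, S[i,j] = (1/(n-1)) · Σ_k (x_{k,i} - mean_i) · (x_{k,j} - mean_j), divisor n-1 = 5:
  S[X,X] = ((-2)·(-2) + (4)·(4) + (1)·(1) + (0)·(0) + (1)·(1) + (-4)·(-4)) / 5 = 38/5 = 7.6
  S[X,Y] = ((-2)·(1.3333) + (4)·(-2.6667) + (1)·(-0.6667) + (0)·(0.3333) + (1)·(4.3333) + (-4)·(-2.6667)) / 5 = 1/5 = 0.2
  S[Y,Y] = ((1.3333)·(1.3333) + (-2.6667)·(-2.6667) + (-0.6667)·(-0.6667) + (0.3333)·(0.3333) + (4.3333)·(4.3333) + (-2.6667)·(-2.6667)) / 5 = 35.3333/5 = 7.0667
  S = [[7.6, 0.2],
 [0.2, 7.0667]].

Step 3 — invert S. det(S) = 7.6·7.0667 - (0.2)² = 53.6667.
  S^{-1} = (1/det) · [[d, -b], [-b, a]] = [[0.1317, -0.0037],
 [-0.0037, 0.1416]].

Step 4 — quadratic form (x̄ - mu_0)^T · S^{-1} · (x̄ - mu_0):
  S^{-1} · (x̄ - mu_0) = (-0.3901, -0.1776),
  (x̄ - mu_0)^T · [...] = (-3)·(-0.3901) + (-1.3333)·(-0.1776) = 1.407.

Step 5 — scale by n: T² = 6 · 1.407 = 8.4422.

T² ≈ 8.4422


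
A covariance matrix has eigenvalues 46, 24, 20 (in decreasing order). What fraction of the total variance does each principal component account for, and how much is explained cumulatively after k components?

Step 1 — total variance = trace(Sigma) = Σ λ_i = 46 + 24 + 20 = 90.

Step 2 — fraction explained by component i = λ_i / Σ λ:
  PC1: 46/90 = 0.5111
  PC2: 24/90 = 0.2667
  PC3: 20/90 = 0.2222

Step 3 — cumulative fraction after k components = (λ_1 + ... + λ_k) / Σ λ:
  k = 1: 46/90 = 0.5111
  k = 2: (46 + 24)/90 = 70/90 = 0.7778
  k = 3: (46 + 24 + 20)/90 = 90/90 = 1

Summary (fraction, with percent):

explained: PC1 0.5111 (51.11%), PC2 0.2667 (26.67%), PC3 0.2222 (22.22%);  cumulative: 0.5111, 0.7778, 1


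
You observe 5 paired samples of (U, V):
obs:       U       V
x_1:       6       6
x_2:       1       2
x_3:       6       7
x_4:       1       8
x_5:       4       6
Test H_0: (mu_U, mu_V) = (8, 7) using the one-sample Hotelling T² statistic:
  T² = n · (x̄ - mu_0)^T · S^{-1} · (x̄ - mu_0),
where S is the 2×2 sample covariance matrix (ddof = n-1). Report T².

Step 1 — sample mean vector:
  mean(U) = (6 + 1 + 6 + 1 + 4) / 5 = 18/5 = 3.6
  mean(V) = (6 + 2 + 7 + 8 + 6) / 5 = 29/5 = 5.8
  x̄ = (3.6, 5.8),  deviation x̄ - mu_0 = (3.6, 5.8) - (8, 7) = (-4.4, -1.2).

Step 2 — sample covariance matrix, S[i,j] = (1/(n-1)) · Σ_k (x_{k,i} - mean_i) · (x_{k,j} - mean_j), divisor n-1 = 4:
  S[U,U] = ((2.4)·(2.4) + (-2.6)·(-2.6) + (2.4)·(2.4) + (-2.6)·(-2.6) + (0.4)·(0.4)) / 4 = 25.2/4 = 6.3
  S[U,V] = ((2.4)·(0.2) + (-2.6)·(-3.8) + (2.4)·(1.2) + (-2.6)·(2.2) + (0.4)·(0.2)) / 4 = 7.6/4 = 1.9
  S[V,V] = ((0.2)·(0.2) + (-3.8)·(-3.8) + (1.2)·(1.2) + (2.2)·(2.2) + (0.2)·(0.2)) / 4 = 20.8/4 = 5.2
  S = [[6.3, 1.9],
 [1.9, 5.2]].

Step 3 — invert S. det(S) = 6.3·5.2 - (1.9)² = 29.15.
  S^{-1} = (1/det) · [[d, -b], [-b, a]] = [[0.1784, -0.0652],
 [-0.0652, 0.2161]].

Step 4 — quadratic form (x̄ - mu_0)^T · S^{-1} · (x̄ - mu_0):
  S^{-1} · (x̄ - mu_0) = (-0.7067, 0.0274),
  (x̄ - mu_0)^T · [...] = (-4.4)·(-0.7067) + (-1.2)·(0.0274) = 3.0765.

Step 5 — scale by n: T² = 5 · 3.0765 = 15.3825.

T² ≈ 15.3825


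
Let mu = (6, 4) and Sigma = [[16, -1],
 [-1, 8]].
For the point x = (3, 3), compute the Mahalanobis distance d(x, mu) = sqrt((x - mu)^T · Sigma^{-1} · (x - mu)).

Step 1 — centre the observation: (x - mu) = (-3, -1).

Step 2 — invert Sigma. det(Sigma) = 16·8 - (-1)² = 127.
  Sigma^{-1} = (1/det) · [[d, -b], [-b, a]] = [[0.063, 0.0079],
 [0.0079, 0.126]].

Step 3 — form the quadratic (x - mu)^T · Sigma^{-1} · (x - mu):
  Sigma^{-1} · (x - mu) = (-0.1969, -0.1496).
  (x - mu)^T · [Sigma^{-1} · (x - mu)] = (-3)·(-0.1969) + (-1)·(-0.1496) = 0.7402.

Step 4 — take square root: d = √(0.7402) ≈ 0.8603.

d(x, mu) = √(0.7402) ≈ 0.8603


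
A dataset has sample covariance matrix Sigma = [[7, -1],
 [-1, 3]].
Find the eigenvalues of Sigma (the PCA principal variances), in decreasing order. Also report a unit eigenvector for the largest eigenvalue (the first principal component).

Step 1 — characteristic polynomial of 2×2 Sigma:
  det(Sigma - λI) = λ² - trace · λ + det = 0.
  trace = 7 + 3 = 10, det = 7·3 - (-1)² = 20.
Step 2 — discriminant:
  Δ = trace² - 4·det = 100 - 80 = 20.
Step 3 — eigenvalues:
  λ = (trace ± √Δ)/2 = (10 ± 4.4721)/2,
  λ_1 = 7.2361,  λ_2 = 2.7639.

Step 4 — unit eigenvector for λ_1: solve (Sigma - λ_1 I)v = 0. First row:
  (7 - 7.2361)·v_x + (-1)·v_y = 0, i.e. (-0.2361)·v_x + (-1)·v_y = 0,
  so v ∝ (b, λ_1 - a) = (-1, 0.2361); multiply by -1 so the first entry is positive: u = (1, -0.2361).
  ||u|| = √((1)² + (-0.2361)²) = √(1.0557) ≈ 1.0275,
  v_1 = u/||u|| ≈ (0.9732, -0.2298) (||v_1|| = 1).

λ_1 = 7.2361,  λ_2 = 2.7639;  v_1 ≈ (0.9732, -0.2298)


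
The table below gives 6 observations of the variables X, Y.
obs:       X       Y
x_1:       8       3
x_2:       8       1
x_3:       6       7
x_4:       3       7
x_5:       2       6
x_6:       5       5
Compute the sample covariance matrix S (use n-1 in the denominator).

Step 1 — column means:
  mean(X) = (8 + 8 + 6 + 3 + 2 + 5) / 6 = 32/6 = 5.3333
  mean(Y) = (3 + 1 + 7 + 7 + 6 + 5) / 6 = 29/6 = 4.8333

Step 2 — sample covariance S[i,j] = (1/(n-1)) · Σ_k (x_{k,i} - mean_i) · (x_{k,j} - mean_j), with n-1 = 5.
  S[X,X] = ((2.6667)·(2.6667) + (2.6667)·(2.6667) + (0.6667)·(0.6667) + (-2.3333)·(-2.3333) + (-3.3333)·(-3.3333) + (-0.3333)·(-0.3333)) / 5 = 31.3333/5 = 6.2667
  S[X,Y] = ((2.6667)·(-1.8333) + (2.6667)·(-3.8333) + (0.6667)·(2.1667) + (-2.3333)·(2.1667) + (-3.3333)·(1.1667) + (-0.3333)·(0.1667)) / 5 = -22.6667/5 = -4.5333
  S[Y,Y] = ((-1.8333)·(-1.8333) + (-3.8333)·(-3.8333) + (2.1667)·(2.1667) + (2.1667)·(2.1667) + (1.1667)·(1.1667) + (0.1667)·(0.1667)) / 5 = 28.8333/5 = 5.7667

S is symmetric (S[j,i] = S[i,j]). Assembling:

S = [[6.2667, -4.5333],
 [-4.5333, 5.7667]]
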